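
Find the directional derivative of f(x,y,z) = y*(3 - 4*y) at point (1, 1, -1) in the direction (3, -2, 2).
10*sqrt(17)/17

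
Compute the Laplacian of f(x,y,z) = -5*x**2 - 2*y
-10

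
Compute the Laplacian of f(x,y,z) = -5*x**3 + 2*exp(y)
-30*x + 2*exp(y)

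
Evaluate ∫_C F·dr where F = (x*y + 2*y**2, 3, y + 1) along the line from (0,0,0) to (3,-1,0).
-4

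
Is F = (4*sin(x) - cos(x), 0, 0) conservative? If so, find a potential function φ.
Yes, F is conservative. φ = -sin(x) - 4*cos(x)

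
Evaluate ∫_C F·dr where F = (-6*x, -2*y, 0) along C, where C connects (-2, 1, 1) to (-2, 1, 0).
0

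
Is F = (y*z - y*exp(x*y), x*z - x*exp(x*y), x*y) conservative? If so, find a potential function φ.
Yes, F is conservative. φ = x*y*z - exp(x*y)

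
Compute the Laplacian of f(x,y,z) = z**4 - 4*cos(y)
12*z**2 + 4*cos(y)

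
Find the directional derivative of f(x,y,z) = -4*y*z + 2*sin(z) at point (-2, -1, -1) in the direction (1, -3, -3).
-6*sqrt(19)*(cos(1) + 4)/19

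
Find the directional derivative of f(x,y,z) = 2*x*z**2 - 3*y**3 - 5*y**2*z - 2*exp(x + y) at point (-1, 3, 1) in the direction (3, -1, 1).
4*sqrt(11)*(17 - exp(2))/11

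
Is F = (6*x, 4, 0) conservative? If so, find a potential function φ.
Yes, F is conservative. φ = 3*x**2 + 4*y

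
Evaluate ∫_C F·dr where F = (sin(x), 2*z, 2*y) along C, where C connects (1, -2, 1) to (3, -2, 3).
-8 + cos(1) - cos(3)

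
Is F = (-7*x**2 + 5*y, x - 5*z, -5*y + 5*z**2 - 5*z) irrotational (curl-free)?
No, ∇×F = (0, 0, -4)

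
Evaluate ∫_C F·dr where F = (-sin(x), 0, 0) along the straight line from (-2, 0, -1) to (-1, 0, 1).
-cos(2) + cos(1)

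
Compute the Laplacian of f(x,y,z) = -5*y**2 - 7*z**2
-24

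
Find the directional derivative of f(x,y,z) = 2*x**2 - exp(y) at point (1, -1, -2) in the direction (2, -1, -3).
sqrt(14)*(1 + 8*E)*exp(-1)/14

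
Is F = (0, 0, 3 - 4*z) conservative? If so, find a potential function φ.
Yes, F is conservative. φ = z*(3 - 2*z)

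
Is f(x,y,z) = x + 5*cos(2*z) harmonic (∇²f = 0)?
No, ∇²f = -20*cos(2*z)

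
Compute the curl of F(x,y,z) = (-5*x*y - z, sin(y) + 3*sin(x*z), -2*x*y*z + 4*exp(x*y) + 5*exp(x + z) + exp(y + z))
(-2*x*z + 4*x*exp(x*y) - 3*x*cos(x*z) + exp(y + z), 2*y*z - 4*y*exp(x*y) - 5*exp(x + z) - 1, 5*x + 3*z*cos(x*z))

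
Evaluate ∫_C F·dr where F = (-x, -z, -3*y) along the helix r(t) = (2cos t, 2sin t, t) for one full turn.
0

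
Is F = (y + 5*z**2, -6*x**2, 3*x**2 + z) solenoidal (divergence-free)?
No, ∇·F = 1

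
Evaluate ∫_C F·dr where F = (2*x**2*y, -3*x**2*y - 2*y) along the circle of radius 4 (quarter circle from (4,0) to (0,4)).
-208 - 32*pi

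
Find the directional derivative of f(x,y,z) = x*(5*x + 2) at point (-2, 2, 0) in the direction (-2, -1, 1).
6*sqrt(6)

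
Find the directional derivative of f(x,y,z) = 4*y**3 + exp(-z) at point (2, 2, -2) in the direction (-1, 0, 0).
0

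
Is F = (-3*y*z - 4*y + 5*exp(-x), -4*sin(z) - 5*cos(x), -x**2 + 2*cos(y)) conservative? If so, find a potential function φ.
No, ∇×F = (-2*sin(y) + 4*cos(z), 2*x - 3*y, 3*z + 5*sin(x) + 4) ≠ 0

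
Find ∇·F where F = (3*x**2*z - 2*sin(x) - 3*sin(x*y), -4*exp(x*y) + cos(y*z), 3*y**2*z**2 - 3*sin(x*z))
6*x*z - 4*x*exp(x*y) - 3*x*cos(x*z) + 6*y**2*z - 3*y*cos(x*y) - z*sin(y*z) - 2*cos(x)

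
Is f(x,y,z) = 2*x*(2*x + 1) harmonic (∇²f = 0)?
No, ∇²f = 8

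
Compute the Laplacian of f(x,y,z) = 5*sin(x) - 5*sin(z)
-5*sin(x) + 5*sin(z)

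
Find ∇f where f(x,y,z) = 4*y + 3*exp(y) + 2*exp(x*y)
(2*y*exp(x*y), 2*x*exp(x*y) + 3*exp(y) + 4, 0)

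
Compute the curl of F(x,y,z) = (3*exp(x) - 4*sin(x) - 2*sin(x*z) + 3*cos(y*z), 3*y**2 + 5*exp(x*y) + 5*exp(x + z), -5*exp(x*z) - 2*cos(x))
(-5*exp(x + z), -2*x*cos(x*z) - 3*y*sin(y*z) + 5*z*exp(x*z) - 2*sin(x), 5*y*exp(x*y) + 3*z*sin(y*z) + 5*exp(x + z))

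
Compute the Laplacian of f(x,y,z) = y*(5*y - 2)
10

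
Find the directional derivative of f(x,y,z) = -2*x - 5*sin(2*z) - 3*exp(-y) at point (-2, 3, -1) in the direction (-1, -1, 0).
sqrt(2)*(-3/2 + exp(3))*exp(-3)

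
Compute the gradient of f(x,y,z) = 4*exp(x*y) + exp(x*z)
(4*y*exp(x*y) + z*exp(x*z), 4*x*exp(x*y), x*exp(x*z))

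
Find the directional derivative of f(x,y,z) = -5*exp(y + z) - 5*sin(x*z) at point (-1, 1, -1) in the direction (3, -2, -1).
5*sqrt(14)*(2*cos(1) + 3)/14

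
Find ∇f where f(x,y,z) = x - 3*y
(1, -3, 0)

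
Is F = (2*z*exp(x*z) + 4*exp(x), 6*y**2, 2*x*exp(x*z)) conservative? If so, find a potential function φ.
Yes, F is conservative. φ = 2*y**3 + 4*exp(x) + 2*exp(x*z)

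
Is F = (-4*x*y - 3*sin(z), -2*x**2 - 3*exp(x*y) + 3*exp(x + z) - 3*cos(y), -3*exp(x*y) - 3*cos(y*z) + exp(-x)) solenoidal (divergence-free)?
No, ∇·F = -3*x*exp(x*y) + 3*y*sin(y*z) - 4*y + 3*sin(y)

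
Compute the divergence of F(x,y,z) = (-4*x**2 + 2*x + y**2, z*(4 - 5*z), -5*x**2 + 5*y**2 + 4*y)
2 - 8*x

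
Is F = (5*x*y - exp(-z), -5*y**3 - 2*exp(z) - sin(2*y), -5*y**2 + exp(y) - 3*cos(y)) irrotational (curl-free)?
No, ∇×F = (-10*y + exp(y) + 2*exp(z) + 3*sin(y), exp(-z), -5*x)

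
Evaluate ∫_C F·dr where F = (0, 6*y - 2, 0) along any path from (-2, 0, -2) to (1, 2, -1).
8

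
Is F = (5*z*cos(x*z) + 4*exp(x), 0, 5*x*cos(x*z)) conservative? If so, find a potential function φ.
Yes, F is conservative. φ = 4*exp(x) + 5*sin(x*z)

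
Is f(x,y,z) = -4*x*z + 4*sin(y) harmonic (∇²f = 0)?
No, ∇²f = -4*sin(y)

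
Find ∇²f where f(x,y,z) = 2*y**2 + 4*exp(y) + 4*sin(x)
4*exp(y) - 4*sin(x) + 4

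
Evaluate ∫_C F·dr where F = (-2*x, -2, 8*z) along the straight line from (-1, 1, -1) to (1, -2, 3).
38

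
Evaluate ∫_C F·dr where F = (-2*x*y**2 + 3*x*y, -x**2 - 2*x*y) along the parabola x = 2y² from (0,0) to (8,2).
-176/3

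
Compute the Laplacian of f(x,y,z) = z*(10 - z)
-2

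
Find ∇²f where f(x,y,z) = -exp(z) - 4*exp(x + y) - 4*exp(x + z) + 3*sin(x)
-exp(z) - 8*exp(x + y) - 8*exp(x + z) - 3*sin(x)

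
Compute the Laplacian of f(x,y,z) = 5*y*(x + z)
0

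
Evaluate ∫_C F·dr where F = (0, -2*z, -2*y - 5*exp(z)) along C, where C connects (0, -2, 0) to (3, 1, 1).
3 - 5*E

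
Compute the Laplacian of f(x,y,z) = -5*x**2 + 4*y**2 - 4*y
-2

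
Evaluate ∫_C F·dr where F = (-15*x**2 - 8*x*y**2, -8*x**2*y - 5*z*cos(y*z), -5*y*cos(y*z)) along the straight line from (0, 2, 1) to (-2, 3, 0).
-104 + 5*sin(2)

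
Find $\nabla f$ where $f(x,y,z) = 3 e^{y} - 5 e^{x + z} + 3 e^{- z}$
(-5*exp(x + z), 3*exp(y), (-5*exp(x + 2*z) - 3)*exp(-z))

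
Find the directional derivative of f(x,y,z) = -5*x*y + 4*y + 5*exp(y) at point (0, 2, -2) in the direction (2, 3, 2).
sqrt(17)*(-8 + 15*exp(2))/17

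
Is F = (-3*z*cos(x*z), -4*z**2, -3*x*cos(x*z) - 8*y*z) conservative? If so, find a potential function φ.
Yes, F is conservative. φ = -4*y*z**2 - 3*sin(x*z)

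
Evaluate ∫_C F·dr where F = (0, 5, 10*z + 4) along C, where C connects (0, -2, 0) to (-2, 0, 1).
19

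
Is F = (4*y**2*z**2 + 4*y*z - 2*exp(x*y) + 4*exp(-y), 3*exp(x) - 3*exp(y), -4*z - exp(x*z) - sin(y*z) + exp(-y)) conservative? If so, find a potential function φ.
No, ∇×F = (-z*cos(y*z) - exp(-y), 8*y**2*z + 4*y + z*exp(x*z), 2*x*exp(x*y) - 8*y*z**2 - 4*z + 3*exp(x) + 4*exp(-y)) ≠ 0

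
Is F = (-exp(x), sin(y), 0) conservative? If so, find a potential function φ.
Yes, F is conservative. φ = -exp(x) - cos(y)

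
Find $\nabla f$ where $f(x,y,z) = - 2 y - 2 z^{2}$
(0, -2, -4*z)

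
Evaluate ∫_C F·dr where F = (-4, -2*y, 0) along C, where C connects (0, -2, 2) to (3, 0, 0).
-8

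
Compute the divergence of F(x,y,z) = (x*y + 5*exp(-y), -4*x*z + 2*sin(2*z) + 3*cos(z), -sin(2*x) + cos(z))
y - sin(z)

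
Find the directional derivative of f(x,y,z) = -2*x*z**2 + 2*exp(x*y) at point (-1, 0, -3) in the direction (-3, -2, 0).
58*sqrt(13)/13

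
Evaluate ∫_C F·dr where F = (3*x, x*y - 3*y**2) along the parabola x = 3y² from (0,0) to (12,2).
220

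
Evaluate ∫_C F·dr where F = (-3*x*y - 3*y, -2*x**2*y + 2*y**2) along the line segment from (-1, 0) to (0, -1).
1/6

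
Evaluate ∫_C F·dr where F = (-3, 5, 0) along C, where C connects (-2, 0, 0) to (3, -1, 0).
-20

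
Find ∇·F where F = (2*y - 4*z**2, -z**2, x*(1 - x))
0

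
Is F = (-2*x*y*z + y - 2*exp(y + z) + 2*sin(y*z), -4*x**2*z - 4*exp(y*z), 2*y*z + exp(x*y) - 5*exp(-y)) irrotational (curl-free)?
No, ∇×F = (4*x**2 + x*exp(x*y) + 4*y*exp(y*z) + 2*z + 5*exp(-y), -2*x*y - y*exp(x*y) + 2*y*cos(y*z) - 2*exp(y + z), -6*x*z - 2*z*cos(y*z) + 2*exp(y + z) - 1)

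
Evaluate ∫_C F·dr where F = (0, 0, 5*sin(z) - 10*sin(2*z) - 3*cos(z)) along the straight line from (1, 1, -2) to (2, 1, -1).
10*cos(2) - 3*sin(2) - 5*cos(1) + 3*sin(1) - 5*cos(4)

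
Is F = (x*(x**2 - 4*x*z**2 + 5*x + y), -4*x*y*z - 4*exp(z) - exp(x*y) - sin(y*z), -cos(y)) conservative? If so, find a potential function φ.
No, ∇×F = (4*x*y + y*cos(y*z) + 4*exp(z) + sin(y), -8*x**2*z, -x - 4*y*z - y*exp(x*y)) ≠ 0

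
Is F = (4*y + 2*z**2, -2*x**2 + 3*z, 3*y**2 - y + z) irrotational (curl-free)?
No, ∇×F = (6*y - 4, 4*z, -4*x - 4)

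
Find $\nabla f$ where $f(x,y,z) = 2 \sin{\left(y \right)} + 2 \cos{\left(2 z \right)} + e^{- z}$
(0, 2*cos(y), -4*sin(2*z) - exp(-z))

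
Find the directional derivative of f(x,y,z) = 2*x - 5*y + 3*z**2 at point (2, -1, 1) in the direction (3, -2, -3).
-sqrt(22)/11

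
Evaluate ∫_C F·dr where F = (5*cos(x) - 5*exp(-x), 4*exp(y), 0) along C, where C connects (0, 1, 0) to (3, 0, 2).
-4*E - 1 + 5*exp(-3) + 5*sin(3)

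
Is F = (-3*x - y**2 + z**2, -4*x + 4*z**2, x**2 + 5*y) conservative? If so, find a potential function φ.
No, ∇×F = (5 - 8*z, -2*x + 2*z, 2*y - 4) ≠ 0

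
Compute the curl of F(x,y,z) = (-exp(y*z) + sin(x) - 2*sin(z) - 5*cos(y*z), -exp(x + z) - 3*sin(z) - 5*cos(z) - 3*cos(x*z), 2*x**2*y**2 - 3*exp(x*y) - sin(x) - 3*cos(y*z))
(4*x**2*y - 3*x*exp(x*y) - 3*x*sin(x*z) + 3*z*sin(y*z) + exp(x + z) - 5*sin(z) + 3*cos(z), -4*x*y**2 + 3*y*exp(x*y) - y*exp(y*z) + 5*y*sin(y*z) + cos(x) - 2*cos(z), z*exp(y*z) + 3*z*sin(x*z) - 5*z*sin(y*z) - exp(x + z))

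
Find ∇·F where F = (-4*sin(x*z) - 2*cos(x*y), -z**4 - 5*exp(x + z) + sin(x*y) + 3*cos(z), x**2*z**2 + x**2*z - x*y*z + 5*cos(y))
2*x**2*z + x**2 - x*y + x*cos(x*y) + 2*y*sin(x*y) - 4*z*cos(x*z)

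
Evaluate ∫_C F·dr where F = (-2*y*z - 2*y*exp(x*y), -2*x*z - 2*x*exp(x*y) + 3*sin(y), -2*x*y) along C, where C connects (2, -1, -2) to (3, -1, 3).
-2*exp(-3) + 2*exp(-2) + 26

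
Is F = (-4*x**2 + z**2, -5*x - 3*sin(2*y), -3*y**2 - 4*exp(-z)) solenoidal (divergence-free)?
No, ∇·F = -8*x - 6*cos(2*y) + 4*exp(-z)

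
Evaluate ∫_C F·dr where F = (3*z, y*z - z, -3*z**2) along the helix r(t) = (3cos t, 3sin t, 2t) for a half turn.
-8*pi**3 - 45*pi/2 + 12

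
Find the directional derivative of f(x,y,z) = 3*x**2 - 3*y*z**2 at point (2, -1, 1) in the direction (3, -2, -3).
12*sqrt(22)/11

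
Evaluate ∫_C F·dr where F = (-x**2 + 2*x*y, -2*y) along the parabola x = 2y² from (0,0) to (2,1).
-7/15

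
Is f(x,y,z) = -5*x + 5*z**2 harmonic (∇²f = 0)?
No, ∇²f = 10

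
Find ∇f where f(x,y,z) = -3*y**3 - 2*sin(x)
(-2*cos(x), -9*y**2, 0)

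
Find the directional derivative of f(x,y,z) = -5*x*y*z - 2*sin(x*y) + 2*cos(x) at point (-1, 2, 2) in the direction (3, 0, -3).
sqrt(2)*(-15 - 2*cos(2) + sin(1))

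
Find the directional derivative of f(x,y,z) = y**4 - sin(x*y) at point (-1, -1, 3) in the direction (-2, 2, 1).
-8/3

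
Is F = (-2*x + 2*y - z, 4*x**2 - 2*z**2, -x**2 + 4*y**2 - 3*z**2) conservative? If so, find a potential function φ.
No, ∇×F = (8*y + 4*z, 2*x - 1, 8*x - 2) ≠ 0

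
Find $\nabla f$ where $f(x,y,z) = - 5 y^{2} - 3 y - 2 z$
(0, -10*y - 3, -2)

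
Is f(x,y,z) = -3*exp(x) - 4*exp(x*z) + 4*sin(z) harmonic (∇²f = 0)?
No, ∇²f = -4*x**2*exp(x*z) - 4*z**2*exp(x*z) - 3*exp(x) - 4*sin(z)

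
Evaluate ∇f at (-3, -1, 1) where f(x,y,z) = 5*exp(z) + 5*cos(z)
(0, 0, -5*sin(1) + 5*E)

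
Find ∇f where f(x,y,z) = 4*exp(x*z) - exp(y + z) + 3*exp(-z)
(4*z*exp(x*z), -exp(y + z), 4*x*exp(x*z) - exp(y + z) - 3*exp(-z))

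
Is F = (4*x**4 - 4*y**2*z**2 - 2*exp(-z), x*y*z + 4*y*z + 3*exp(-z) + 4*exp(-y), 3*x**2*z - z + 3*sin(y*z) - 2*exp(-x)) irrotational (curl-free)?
No, ∇×F = (-x*y - 4*y + 3*z*cos(y*z) + 3*exp(-z), -6*x*z - 8*y**2*z + 2*exp(-z) - 2*exp(-x), y*z*(8*z + 1))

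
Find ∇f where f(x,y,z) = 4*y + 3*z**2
(0, 4, 6*z)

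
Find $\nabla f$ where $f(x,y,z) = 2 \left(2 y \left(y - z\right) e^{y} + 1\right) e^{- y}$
(0, 8*y - 4*z - 2*exp(-y), -4*y)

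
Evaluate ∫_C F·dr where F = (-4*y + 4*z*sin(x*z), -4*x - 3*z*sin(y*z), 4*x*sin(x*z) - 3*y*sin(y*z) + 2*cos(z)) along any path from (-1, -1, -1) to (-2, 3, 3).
-4*cos(6) + 3*cos(9) + 2*sin(3) + cos(1) + 2*sin(1) + 28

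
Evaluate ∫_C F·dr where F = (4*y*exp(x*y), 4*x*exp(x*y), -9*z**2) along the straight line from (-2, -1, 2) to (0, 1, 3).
-53 - 4*exp(2)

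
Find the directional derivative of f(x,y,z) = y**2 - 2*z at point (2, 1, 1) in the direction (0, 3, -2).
10*sqrt(13)/13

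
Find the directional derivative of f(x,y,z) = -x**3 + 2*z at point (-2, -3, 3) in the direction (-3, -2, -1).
17*sqrt(14)/7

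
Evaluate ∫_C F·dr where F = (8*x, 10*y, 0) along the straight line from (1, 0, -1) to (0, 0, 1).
-4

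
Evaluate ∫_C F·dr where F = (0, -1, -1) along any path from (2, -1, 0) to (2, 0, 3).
-4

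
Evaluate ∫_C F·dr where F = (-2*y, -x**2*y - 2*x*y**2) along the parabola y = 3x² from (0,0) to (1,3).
-143/7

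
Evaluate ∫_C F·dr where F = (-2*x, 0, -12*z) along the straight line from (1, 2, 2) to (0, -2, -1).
19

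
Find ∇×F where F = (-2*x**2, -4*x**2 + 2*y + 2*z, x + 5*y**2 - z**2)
(10*y - 2, -1, -8*x)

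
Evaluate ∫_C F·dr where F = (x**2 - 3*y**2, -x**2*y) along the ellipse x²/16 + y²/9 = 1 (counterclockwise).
0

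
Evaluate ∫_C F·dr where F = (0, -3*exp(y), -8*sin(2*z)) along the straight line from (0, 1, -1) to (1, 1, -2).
4*cos(4) - 4*cos(2)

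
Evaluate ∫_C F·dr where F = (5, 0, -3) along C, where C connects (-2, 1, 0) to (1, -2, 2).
9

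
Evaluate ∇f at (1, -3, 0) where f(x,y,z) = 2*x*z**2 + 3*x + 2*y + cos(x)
(3 - sin(1), 2, 0)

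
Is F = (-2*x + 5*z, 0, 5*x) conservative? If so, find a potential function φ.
Yes, F is conservative. φ = x*(-x + 5*z)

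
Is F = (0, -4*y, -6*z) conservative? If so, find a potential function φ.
Yes, F is conservative. φ = -2*y**2 - 3*z**2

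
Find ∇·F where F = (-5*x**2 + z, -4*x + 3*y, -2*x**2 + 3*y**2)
3 - 10*x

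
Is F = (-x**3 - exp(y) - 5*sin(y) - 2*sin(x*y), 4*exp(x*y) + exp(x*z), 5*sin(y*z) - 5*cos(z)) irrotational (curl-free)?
No, ∇×F = (-x*exp(x*z) + 5*z*cos(y*z), 0, 2*x*cos(x*y) + 4*y*exp(x*y) + z*exp(x*z) + exp(y) + 5*cos(y))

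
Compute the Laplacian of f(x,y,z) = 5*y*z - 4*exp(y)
-4*exp(y)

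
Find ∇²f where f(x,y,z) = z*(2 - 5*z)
-10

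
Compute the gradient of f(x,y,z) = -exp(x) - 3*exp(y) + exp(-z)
(-exp(x), -3*exp(y), -exp(-z))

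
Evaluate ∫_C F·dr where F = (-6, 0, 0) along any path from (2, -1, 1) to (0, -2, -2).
12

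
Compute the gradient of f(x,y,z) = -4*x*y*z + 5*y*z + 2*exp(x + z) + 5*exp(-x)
(-4*y*z + 2*exp(x + z) - 5*exp(-x), z*(5 - 4*x), -4*x*y + 5*y + 2*exp(x + z))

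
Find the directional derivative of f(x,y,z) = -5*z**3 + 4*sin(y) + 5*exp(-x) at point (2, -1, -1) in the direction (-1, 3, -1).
sqrt(11)*(5 + 3*(4*cos(1) + 5)*exp(2))*exp(-2)/11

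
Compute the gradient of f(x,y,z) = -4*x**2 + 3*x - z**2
(3 - 8*x, 0, -2*z)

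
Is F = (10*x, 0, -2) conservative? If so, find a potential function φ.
Yes, F is conservative. φ = 5*x**2 - 2*z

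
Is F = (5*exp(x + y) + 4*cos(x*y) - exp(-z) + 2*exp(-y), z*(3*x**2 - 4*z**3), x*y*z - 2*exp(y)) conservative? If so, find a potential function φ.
No, ∇×F = (-3*x**2 + x*z + 16*z**3 - 2*exp(y), -y*z + exp(-z), 6*x*z + 4*x*sin(x*y) - 5*exp(x + y) + 2*exp(-y)) ≠ 0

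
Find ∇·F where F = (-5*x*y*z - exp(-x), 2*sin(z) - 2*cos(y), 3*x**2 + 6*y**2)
-5*y*z + 2*sin(y) + exp(-x)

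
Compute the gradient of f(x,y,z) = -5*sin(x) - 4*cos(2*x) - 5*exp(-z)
((16*sin(x) - 5)*cos(x), 0, 5*exp(-z))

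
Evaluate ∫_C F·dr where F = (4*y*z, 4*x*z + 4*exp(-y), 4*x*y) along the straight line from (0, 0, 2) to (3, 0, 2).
0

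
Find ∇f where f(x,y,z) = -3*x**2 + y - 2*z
(-6*x, 1, -2)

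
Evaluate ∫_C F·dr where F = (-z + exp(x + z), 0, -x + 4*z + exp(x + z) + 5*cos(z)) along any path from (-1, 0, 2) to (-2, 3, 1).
-6 - 5*sin(2) - E + exp(-1) + 5*sin(1)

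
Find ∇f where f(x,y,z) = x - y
(1, -1, 0)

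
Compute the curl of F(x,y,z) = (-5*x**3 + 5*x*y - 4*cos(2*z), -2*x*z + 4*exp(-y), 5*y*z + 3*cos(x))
(2*x + 5*z, 3*sin(x) + 8*sin(2*z), -5*x - 2*z)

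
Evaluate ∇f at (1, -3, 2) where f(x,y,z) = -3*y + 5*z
(0, -3, 5)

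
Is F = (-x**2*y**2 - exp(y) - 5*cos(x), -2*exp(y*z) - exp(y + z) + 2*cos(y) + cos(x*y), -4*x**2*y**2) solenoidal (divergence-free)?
No, ∇·F = -2*x*y**2 - x*sin(x*y) - 2*z*exp(y*z) - exp(y + z) + 5*sin(x) - 2*sin(y)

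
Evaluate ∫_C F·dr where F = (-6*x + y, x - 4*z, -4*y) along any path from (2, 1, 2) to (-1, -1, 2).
24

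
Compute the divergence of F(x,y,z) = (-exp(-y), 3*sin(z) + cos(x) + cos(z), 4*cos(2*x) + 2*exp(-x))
0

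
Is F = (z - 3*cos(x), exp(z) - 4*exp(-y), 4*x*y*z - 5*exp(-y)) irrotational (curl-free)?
No, ∇×F = (4*x*z - exp(z) + 5*exp(-y), -4*y*z + 1, 0)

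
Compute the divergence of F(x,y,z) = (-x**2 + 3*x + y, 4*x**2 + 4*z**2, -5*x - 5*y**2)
3 - 2*x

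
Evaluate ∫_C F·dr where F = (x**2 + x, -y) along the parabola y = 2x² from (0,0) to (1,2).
-7/6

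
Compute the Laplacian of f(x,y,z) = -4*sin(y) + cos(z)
4*sin(y) - cos(z)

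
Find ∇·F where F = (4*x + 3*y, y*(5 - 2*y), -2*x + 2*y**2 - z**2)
-4*y - 2*z + 9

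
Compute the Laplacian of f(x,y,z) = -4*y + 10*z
0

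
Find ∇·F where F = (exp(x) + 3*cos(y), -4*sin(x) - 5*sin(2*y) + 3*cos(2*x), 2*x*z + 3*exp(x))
2*x + exp(x) - 10*cos(2*y)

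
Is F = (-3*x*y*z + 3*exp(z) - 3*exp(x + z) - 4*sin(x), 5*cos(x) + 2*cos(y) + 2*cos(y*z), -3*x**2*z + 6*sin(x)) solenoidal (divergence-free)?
No, ∇·F = -3*x**2 - 3*y*z - 2*z*sin(y*z) - 3*exp(x + z) - 2*sin(y) - 4*cos(x)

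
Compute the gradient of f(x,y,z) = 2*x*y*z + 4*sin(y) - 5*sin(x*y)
(y*(2*z - 5*cos(x*y)), 2*x*z - 5*x*cos(x*y) + 4*cos(y), 2*x*y)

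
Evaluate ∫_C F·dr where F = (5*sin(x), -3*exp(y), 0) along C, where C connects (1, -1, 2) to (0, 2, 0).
-3*exp(2) - 5 + 3*exp(-1) + 5*cos(1)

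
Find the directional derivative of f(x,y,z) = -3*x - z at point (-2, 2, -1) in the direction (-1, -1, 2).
sqrt(6)/6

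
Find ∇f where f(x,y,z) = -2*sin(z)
(0, 0, -2*cos(z))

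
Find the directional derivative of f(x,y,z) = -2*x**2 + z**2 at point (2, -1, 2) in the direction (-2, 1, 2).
8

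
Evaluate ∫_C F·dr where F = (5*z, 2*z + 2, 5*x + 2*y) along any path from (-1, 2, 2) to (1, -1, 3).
5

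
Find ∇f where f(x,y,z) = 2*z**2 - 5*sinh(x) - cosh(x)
(-sinh(x) - 5*cosh(x), 0, 4*z)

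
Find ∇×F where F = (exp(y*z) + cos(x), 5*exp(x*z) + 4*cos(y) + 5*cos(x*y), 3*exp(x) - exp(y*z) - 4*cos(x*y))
(-5*x*exp(x*z) + 4*x*sin(x*y) - z*exp(y*z), y*exp(y*z) - 4*y*sin(x*y) - 3*exp(x), -5*y*sin(x*y) + 5*z*exp(x*z) - z*exp(y*z))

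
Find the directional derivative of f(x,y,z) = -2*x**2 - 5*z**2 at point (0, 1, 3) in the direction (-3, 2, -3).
45*sqrt(22)/11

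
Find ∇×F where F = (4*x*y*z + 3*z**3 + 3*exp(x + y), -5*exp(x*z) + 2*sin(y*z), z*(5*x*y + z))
(5*x*z + 5*x*exp(x*z) - 2*y*cos(y*z), 4*x*y - 5*y*z + 9*z**2, -4*x*z - 5*z*exp(x*z) - 3*exp(x + y))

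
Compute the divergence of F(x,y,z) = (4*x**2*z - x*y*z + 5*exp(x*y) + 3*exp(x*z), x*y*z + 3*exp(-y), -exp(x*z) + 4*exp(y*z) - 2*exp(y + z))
9*x*z - x*exp(x*z) - y*z + 5*y*exp(x*y) + 4*y*exp(y*z) + 3*z*exp(x*z) - 2*exp(y + z) - 3*exp(-y)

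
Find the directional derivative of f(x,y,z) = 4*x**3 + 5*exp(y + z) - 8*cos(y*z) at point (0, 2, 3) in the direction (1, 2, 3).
sqrt(14)*(96*sin(6) + 25*exp(5))/14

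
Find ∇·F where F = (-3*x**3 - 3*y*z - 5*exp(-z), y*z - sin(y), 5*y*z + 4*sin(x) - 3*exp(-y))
-9*x**2 + 5*y + z - cos(y)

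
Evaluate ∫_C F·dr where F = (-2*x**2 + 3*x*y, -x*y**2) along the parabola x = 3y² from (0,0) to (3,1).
-39/5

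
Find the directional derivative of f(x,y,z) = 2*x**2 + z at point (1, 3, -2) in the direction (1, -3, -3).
sqrt(19)/19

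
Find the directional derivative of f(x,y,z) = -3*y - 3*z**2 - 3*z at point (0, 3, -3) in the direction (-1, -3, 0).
9*sqrt(10)/10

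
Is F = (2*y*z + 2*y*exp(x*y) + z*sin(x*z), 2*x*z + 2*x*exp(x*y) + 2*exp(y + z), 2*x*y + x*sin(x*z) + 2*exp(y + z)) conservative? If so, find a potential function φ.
Yes, F is conservative. φ = 2*x*y*z + 2*exp(x*y) + 2*exp(y + z) - cos(x*z)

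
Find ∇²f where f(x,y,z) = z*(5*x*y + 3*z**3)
36*z**2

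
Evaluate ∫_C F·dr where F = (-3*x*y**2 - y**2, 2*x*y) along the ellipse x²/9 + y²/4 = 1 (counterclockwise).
0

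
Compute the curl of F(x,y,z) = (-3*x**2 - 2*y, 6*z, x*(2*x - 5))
(-6, 5 - 4*x, 2)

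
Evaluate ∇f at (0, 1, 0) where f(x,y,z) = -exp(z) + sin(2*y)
(0, 2*cos(2), -1)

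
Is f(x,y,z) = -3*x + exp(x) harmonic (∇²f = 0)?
No, ∇²f = exp(x)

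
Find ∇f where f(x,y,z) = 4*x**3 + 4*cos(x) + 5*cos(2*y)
(12*x**2 - 4*sin(x), -10*sin(2*y), 0)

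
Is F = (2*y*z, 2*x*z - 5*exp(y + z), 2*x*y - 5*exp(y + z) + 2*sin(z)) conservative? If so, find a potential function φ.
Yes, F is conservative. φ = 2*x*y*z - 5*exp(y + z) - 2*cos(z)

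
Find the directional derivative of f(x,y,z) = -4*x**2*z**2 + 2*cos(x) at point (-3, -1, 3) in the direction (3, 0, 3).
sqrt(2)*sin(3)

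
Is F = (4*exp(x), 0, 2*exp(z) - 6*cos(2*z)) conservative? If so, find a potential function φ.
Yes, F is conservative. φ = 4*exp(x) + 2*exp(z) - 3*sin(2*z)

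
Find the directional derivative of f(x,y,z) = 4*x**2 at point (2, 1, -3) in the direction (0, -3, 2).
0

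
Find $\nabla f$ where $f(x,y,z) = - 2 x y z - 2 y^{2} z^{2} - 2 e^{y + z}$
(-2*y*z, -2*x*z - 4*y*z**2 - 2*exp(y + z), -2*x*y - 4*y**2*z - 2*exp(y + z))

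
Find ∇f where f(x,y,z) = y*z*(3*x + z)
(3*y*z, z*(3*x + z), y*(3*x + 2*z))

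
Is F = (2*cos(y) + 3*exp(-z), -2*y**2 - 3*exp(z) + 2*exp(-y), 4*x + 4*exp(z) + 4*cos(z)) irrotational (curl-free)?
No, ∇×F = (3*exp(z), -4 - 3*exp(-z), 2*sin(y))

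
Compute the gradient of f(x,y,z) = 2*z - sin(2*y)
(0, -2*cos(2*y), 2)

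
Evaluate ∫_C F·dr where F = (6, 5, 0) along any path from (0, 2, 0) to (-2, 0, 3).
-22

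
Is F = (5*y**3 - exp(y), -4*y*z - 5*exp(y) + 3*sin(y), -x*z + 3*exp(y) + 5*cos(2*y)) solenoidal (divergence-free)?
No, ∇·F = -x - 4*z - 5*exp(y) + 3*cos(y)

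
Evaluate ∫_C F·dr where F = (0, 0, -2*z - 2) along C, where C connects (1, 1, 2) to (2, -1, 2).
0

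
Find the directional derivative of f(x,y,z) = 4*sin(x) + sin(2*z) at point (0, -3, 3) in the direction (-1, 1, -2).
-2*sqrt(6)*(cos(6) + 1)/3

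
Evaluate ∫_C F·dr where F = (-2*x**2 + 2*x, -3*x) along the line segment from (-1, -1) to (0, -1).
-5/3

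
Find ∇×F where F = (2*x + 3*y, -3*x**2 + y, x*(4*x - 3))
(0, 3 - 8*x, -6*x - 3)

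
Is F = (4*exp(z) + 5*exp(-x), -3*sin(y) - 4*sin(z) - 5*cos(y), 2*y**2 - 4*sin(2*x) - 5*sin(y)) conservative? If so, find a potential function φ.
No, ∇×F = (4*y - 5*cos(y) + 4*cos(z), 4*exp(z) + 8*cos(2*x), 0) ≠ 0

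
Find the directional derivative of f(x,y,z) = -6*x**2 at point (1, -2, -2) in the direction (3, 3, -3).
-4*sqrt(3)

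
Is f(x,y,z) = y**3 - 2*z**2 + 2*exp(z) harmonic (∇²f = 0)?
No, ∇²f = 6*y + 2*exp(z) - 4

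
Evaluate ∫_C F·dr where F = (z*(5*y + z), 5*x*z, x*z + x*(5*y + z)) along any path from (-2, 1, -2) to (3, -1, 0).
-12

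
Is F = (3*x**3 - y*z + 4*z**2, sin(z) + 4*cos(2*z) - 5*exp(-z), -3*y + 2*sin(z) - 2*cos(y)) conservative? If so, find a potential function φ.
No, ∇×F = (2*sin(y) + 8*sin(2*z) - cos(z) - 3 - 5*exp(-z), -y + 8*z, z) ≠ 0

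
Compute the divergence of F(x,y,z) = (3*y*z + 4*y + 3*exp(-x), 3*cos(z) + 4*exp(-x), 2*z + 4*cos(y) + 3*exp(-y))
2 - 3*exp(-x)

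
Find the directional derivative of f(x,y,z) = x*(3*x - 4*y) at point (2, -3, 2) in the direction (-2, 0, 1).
-48*sqrt(5)/5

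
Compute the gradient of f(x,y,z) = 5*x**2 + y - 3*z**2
(10*x, 1, -6*z)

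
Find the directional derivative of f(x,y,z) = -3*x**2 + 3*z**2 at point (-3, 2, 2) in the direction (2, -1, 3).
36*sqrt(14)/7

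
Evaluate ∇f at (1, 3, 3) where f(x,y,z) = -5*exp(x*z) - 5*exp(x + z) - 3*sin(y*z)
(5*(-3 - E)*exp(3), -9*cos(9), -5*exp(4) - 5*exp(3) - 9*cos(9))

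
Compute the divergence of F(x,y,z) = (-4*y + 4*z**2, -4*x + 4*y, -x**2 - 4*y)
4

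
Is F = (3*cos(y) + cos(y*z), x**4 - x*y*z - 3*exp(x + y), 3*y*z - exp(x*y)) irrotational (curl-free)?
No, ∇×F = (x*y - x*exp(x*y) + 3*z, y*(exp(x*y) - sin(y*z)), 4*x**3 - y*z + z*sin(y*z) - 3*exp(x + y) + 3*sin(y))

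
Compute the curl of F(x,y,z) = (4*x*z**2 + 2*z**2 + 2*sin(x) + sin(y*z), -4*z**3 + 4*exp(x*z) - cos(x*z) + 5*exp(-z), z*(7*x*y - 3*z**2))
(7*x*z - 4*x*exp(x*z) - x*sin(x*z) + 12*z**2 + 5*exp(-z), 8*x*z - 7*y*z + y*cos(y*z) + 4*z, z*(4*exp(x*z) + sin(x*z) - cos(y*z)))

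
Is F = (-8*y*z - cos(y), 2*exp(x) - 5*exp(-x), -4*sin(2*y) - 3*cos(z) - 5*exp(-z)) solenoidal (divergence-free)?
No, ∇·F = 3*sin(z) + 5*exp(-z)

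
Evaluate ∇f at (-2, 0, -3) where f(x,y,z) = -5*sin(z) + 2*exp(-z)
(0, 0, -2*exp(3) - 5*cos(3))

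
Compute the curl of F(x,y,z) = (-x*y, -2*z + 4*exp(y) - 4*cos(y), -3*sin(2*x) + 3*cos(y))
(2 - 3*sin(y), 6*cos(2*x), x)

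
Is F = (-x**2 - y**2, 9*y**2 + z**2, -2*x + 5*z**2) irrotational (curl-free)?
No, ∇×F = (-2*z, 2, 2*y)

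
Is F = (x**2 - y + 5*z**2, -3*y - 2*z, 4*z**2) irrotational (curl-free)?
No, ∇×F = (2, 10*z, 1)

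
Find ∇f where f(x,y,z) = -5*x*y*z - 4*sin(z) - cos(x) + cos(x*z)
(-5*y*z - z*sin(x*z) + sin(x), -5*x*z, -5*x*y - x*sin(x*z) - 4*cos(z))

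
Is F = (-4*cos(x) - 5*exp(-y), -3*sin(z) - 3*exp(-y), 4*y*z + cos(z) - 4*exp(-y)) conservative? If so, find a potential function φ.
No, ∇×F = (4*z + 3*cos(z) + 4*exp(-y), 0, -5*exp(-y)) ≠ 0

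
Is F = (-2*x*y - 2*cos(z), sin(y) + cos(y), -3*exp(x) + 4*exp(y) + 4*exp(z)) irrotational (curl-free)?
No, ∇×F = (4*exp(y), 3*exp(x) + 2*sin(z), 2*x)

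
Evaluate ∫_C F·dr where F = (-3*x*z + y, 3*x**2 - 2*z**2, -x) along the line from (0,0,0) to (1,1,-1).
7/3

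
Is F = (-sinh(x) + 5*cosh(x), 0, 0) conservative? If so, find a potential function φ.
Yes, F is conservative. φ = 5*sinh(x) - cosh(x)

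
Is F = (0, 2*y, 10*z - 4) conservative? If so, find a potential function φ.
Yes, F is conservative. φ = y**2 + 5*z**2 - 4*z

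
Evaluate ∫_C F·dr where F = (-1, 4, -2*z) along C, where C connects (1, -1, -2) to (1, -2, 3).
-9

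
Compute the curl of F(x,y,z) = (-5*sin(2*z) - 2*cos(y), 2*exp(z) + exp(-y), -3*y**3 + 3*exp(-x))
(-9*y**2 - 2*exp(z), -10*cos(2*z) + 3*exp(-x), -2*sin(y))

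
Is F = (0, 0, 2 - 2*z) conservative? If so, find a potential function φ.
Yes, F is conservative. φ = z*(2 - z)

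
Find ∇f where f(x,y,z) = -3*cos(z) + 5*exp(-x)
(-5*exp(-x), 0, 3*sin(z))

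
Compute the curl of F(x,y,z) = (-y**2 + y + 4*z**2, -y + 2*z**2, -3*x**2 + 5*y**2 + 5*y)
(10*y - 4*z + 5, 6*x + 8*z, 2*y - 1)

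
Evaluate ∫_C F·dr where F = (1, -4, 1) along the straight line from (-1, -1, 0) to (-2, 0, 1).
-4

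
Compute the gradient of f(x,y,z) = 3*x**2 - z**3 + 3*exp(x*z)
(6*x + 3*z*exp(x*z), 0, 3*x*exp(x*z) - 3*z**2)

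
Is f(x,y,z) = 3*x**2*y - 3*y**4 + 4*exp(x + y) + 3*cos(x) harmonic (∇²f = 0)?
No, ∇²f = -36*y**2 + 6*y + 8*exp(x + y) - 3*cos(x)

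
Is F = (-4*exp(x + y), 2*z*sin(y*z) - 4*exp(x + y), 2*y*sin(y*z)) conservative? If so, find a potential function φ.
Yes, F is conservative. φ = -4*exp(x + y) - 2*cos(y*z)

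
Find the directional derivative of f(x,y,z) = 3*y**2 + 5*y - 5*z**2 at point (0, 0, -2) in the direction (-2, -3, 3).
45*sqrt(22)/22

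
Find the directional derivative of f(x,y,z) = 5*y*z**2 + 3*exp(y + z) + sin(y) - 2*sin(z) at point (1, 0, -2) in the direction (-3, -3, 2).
-sqrt(22)*(4*exp(2)*cos(2) + 3 + 63*exp(2))*exp(-2)/22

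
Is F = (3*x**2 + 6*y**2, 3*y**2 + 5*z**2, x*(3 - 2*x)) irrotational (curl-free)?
No, ∇×F = (-10*z, 4*x - 3, -12*y)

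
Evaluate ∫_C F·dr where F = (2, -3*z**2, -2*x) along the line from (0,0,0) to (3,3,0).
6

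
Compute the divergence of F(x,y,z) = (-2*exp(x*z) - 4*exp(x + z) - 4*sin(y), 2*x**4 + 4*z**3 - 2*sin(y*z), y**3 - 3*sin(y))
-2*z*exp(x*z) - 2*z*cos(y*z) - 4*exp(x + z)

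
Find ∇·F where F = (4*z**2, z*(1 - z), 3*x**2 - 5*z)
-5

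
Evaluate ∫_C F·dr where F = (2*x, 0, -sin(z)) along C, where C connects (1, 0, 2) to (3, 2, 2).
8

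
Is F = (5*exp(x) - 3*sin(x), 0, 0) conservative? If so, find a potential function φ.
Yes, F is conservative. φ = 5*exp(x) + 3*cos(x)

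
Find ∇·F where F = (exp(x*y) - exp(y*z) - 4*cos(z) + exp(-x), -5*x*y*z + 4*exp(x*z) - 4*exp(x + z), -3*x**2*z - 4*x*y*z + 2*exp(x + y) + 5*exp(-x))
-3*x**2 - 4*x*y - 5*x*z + y*exp(x*y) - exp(-x)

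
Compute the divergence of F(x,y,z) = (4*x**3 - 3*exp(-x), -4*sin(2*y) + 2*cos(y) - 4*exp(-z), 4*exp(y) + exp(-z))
12*x**2 - 2*sin(y) - 8*cos(2*y) - exp(-z) + 3*exp(-x)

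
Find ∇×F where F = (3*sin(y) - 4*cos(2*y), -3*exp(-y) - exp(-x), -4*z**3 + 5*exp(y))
(5*exp(y), 0, (-(16*sin(y) + 3)*exp(x)*cos(y) + 1)*exp(-x))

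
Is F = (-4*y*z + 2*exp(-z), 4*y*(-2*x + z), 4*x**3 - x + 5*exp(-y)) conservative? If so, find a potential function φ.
No, ∇×F = (-4*y - 5*exp(-y), -12*x**2 - 4*y + 1 - 2*exp(-z), -8*y + 4*z) ≠ 0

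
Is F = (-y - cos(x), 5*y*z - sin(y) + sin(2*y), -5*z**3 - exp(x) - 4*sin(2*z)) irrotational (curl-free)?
No, ∇×F = (-5*y, exp(x), 1)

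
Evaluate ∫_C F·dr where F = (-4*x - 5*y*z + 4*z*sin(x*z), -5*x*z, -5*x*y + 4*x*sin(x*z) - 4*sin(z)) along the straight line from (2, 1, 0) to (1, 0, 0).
6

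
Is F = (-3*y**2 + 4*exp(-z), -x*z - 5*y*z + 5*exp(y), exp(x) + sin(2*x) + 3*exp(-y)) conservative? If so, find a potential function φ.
No, ∇×F = (x + 5*y - 3*exp(-y), -exp(x) - 2*cos(2*x) - 4*exp(-z), 6*y - z) ≠ 0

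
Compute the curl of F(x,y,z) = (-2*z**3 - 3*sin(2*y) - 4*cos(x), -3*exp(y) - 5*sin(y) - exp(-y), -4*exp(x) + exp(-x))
(0, -6*z**2 + 4*exp(x) + exp(-x), 6*cos(2*y))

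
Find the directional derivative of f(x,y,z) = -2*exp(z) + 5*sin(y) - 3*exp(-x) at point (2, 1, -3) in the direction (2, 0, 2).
sqrt(2)*(-2 + 3*E)*exp(-3)/2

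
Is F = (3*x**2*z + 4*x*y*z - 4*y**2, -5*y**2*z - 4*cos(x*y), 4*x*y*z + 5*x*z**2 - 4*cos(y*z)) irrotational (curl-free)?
No, ∇×F = (4*x*z + 5*y**2 + 4*z*sin(y*z), 3*x**2 + 4*x*y - 4*y*z - 5*z**2, -4*x*z + 4*y*sin(x*y) + 8*y)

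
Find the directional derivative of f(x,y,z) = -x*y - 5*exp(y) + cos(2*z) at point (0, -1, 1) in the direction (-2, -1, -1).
sqrt(6)*(2*E*(-1 + sin(2)) + 5)*exp(-1)/6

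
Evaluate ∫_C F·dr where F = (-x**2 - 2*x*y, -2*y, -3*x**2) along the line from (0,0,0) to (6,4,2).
-256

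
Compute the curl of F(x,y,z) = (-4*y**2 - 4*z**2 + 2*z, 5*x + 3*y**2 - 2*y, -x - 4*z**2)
(0, 3 - 8*z, 8*y + 5)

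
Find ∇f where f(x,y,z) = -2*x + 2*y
(-2, 2, 0)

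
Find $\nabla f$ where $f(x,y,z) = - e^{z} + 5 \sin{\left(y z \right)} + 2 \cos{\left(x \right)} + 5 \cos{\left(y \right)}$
(-2*sin(x), 5*z*cos(y*z) - 5*sin(y), 5*y*cos(y*z) - exp(z))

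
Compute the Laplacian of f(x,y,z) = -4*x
0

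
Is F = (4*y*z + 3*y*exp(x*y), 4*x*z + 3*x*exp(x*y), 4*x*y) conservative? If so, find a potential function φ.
Yes, F is conservative. φ = 4*x*y*z + 3*exp(x*y)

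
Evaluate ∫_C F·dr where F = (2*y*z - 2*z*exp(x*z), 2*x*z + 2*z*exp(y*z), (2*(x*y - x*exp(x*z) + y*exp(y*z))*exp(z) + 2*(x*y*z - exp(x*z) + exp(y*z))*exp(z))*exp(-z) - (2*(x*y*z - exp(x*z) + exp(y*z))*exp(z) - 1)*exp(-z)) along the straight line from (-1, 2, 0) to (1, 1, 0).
0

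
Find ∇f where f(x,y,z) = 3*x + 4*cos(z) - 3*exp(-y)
(3, 3*exp(-y), -4*sin(z))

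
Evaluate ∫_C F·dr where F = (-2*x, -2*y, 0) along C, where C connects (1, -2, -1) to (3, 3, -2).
-13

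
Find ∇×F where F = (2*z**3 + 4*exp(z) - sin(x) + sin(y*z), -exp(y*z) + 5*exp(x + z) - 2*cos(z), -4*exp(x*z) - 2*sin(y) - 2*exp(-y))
(y*exp(y*z) - 5*exp(x + z) - 2*sin(z) - 2*cos(y) + 2*exp(-y), y*cos(y*z) + 6*z**2 + 4*z*exp(x*z) + 4*exp(z), -z*cos(y*z) + 5*exp(x + z))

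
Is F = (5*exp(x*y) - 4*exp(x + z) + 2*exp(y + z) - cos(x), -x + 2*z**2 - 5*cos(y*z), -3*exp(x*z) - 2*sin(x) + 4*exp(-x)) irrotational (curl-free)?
No, ∇×F = (-5*y*sin(y*z) - 4*z, ((3*z*exp(x*z) - 4*exp(x + z) + 2*exp(y + z) + 2*cos(x))*exp(x) + 4)*exp(-x), -5*x*exp(x*y) - 2*exp(y + z) - 1)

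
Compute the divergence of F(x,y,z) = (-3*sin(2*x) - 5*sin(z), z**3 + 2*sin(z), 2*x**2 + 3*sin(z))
-6*cos(2*x) + 3*cos(z)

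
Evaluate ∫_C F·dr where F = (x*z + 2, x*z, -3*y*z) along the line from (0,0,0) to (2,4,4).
-44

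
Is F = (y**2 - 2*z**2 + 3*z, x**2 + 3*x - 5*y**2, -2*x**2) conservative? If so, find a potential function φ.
No, ∇×F = (0, 4*x - 4*z + 3, 2*x - 2*y + 3) ≠ 0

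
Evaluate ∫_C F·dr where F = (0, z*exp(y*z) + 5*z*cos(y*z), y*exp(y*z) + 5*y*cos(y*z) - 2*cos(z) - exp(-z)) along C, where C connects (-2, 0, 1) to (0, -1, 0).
-exp(-1) + 1 + 2*sin(1)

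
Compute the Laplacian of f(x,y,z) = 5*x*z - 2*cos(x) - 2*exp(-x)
2*cos(x) - 2*exp(-x)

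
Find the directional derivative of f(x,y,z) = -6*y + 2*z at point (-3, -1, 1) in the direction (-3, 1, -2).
-5*sqrt(14)/7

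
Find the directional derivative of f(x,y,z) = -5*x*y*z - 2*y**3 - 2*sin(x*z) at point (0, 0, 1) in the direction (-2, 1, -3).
2*sqrt(14)/7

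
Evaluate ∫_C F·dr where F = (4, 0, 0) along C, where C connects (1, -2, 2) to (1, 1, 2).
0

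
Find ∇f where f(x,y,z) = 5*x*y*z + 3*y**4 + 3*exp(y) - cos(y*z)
(5*y*z, 5*x*z + 12*y**3 + z*sin(y*z) + 3*exp(y), y*(5*x + sin(y*z)))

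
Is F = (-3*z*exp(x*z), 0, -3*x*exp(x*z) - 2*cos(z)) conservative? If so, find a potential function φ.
Yes, F is conservative. φ = -3*exp(x*z) - 2*sin(z)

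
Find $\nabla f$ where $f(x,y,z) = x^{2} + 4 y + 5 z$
(2*x, 4, 5)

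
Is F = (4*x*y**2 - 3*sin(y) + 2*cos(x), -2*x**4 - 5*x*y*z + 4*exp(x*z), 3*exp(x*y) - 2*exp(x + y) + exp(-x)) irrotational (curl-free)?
No, ∇×F = (5*x*y + 3*x*exp(x*y) - 4*x*exp(x*z) - 2*exp(x + y), -3*y*exp(x*y) + 2*exp(x + y) + exp(-x), -8*x**3 - 8*x*y - 5*y*z + 4*z*exp(x*z) + 3*cos(y))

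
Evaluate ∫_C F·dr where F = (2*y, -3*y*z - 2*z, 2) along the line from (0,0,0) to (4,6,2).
-56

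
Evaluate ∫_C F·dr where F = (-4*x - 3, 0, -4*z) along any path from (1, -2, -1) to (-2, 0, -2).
-3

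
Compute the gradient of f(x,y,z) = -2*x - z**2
(-2, 0, -2*z)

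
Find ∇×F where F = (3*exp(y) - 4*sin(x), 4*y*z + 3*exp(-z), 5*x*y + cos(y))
(5*x - 4*y - sin(y) + 3*exp(-z), -5*y, -3*exp(y))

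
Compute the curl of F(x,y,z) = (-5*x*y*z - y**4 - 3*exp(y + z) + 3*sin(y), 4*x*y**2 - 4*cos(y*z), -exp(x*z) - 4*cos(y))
(-4*y*sin(y*z) + 4*sin(y), -5*x*y + z*exp(x*z) - 3*exp(y + z), 5*x*z + 4*y**3 + 4*y**2 + 3*exp(y + z) - 3*cos(y))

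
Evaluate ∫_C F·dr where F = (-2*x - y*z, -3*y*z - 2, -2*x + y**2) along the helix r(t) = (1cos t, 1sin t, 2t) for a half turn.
pi*(pi + 5)/2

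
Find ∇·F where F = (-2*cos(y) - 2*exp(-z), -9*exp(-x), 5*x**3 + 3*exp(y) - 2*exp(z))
-2*exp(z)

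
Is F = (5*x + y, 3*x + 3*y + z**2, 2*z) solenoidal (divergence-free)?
No, ∇·F = 10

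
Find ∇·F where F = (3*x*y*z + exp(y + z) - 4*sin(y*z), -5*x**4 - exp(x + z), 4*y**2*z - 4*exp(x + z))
4*y**2 + 3*y*z - 4*exp(x + z)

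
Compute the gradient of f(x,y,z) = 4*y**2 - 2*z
(0, 8*y, -2)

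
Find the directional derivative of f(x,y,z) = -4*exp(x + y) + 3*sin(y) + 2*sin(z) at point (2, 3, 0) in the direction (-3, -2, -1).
sqrt(14)*(-1 - 3*cos(3) + 10*exp(5))/7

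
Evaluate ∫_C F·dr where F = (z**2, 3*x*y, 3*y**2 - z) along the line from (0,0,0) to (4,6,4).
904/3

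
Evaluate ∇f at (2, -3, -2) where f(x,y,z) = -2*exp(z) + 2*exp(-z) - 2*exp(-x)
(2*exp(-2), 0, -4*cosh(2))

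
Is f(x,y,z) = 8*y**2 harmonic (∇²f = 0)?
No, ∇²f = 16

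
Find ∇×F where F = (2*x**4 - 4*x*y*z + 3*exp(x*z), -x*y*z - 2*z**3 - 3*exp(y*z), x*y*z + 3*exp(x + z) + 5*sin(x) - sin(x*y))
(x*y + x*z - x*cos(x*y) + 3*y*exp(y*z) + 6*z**2, -4*x*y + 3*x*exp(x*z) - y*z + y*cos(x*y) - 3*exp(x + z) - 5*cos(x), z*(4*x - y))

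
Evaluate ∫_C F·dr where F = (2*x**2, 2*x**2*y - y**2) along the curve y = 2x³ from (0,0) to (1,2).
1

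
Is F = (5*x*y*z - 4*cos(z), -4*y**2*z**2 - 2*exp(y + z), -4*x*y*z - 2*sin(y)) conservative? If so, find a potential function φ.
No, ∇×F = (-4*x*z + 8*y**2*z + 2*exp(y + z) - 2*cos(y), 5*x*y + 4*y*z + 4*sin(z), -5*x*z) ≠ 0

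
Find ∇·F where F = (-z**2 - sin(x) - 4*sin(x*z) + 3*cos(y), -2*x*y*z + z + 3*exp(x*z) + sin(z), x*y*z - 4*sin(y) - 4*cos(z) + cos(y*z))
x*y - 2*x*z - y*sin(y*z) - 4*z*cos(x*z) + 4*sin(z) - cos(x)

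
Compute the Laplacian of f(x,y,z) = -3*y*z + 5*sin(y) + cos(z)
-5*sin(y) - cos(z)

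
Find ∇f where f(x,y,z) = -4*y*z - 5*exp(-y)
(0, -4*z + 5*exp(-y), -4*y)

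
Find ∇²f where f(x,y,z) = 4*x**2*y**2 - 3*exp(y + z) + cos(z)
8*x**2 + 8*y**2 - 6*exp(y + z) - cos(z)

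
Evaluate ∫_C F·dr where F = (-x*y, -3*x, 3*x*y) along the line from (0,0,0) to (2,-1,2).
1/3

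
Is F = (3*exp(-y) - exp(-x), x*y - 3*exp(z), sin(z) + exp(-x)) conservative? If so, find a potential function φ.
No, ∇×F = (3*exp(z), exp(-x), y + 3*exp(-y)) ≠ 0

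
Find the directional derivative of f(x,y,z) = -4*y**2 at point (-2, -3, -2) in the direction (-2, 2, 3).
48*sqrt(17)/17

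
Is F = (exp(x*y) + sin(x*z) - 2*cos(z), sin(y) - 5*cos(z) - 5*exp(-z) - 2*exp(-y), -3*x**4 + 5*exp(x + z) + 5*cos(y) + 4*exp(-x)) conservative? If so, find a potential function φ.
No, ∇×F = (-5*sin(y) - 5*sin(z) - 5*exp(-z), 12*x**3 + x*cos(x*z) - 5*exp(x + z) + 2*sin(z) + 4*exp(-x), -x*exp(x*y)) ≠ 0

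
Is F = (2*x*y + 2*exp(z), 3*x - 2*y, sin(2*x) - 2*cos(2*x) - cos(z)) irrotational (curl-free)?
No, ∇×F = (0, 2*exp(z) - 4*sin(2*x) - 2*cos(2*x), 3 - 2*x)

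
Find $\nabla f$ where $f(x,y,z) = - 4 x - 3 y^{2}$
(-4, -6*y, 0)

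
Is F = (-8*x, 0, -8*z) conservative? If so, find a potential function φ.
Yes, F is conservative. φ = -4*x**2 - 4*z**2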